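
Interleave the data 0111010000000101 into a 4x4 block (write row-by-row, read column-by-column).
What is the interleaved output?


Matrix:
  0111
  0100
  0000
  0101
Read columns: 0000110110001001

0000110110001001


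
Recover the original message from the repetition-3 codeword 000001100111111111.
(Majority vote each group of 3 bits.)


Groups: 000, 001, 100, 111, 111, 111
Majority votes: 000111

000111


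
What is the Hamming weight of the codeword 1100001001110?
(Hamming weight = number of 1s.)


Counting 1s in 1100001001110

6


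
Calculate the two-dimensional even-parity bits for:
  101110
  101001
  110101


Row parities: 010
Column parities: 110010

Row P: 010, Col P: 110010, Corner: 1


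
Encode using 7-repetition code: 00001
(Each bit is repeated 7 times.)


Each bit -> 7 copies

00000000000000000000000000001111111


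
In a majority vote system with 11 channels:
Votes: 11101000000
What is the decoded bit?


Ones: 4 out of 11
Threshold: 6

0 (4/11 voted 1)


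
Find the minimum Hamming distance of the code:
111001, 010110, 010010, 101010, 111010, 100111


Comparing all pairs, minimum distance: 1
Can detect 0 errors, correct 0 errors

1


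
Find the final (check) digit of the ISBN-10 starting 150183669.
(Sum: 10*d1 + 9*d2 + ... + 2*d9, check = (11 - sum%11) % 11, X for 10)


Weighted sum: 185
185 mod 11 = 9

Check digit: 2


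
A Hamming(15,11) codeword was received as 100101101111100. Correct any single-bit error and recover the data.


Syndrome = 13: error at position 13

Data: 00111111000 (corrected bit 13)


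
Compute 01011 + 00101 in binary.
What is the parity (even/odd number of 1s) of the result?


01011 = 11
00101 = 5
Sum = 16 = 10000
1s count = 1

odd parity (1 ones in 10000)


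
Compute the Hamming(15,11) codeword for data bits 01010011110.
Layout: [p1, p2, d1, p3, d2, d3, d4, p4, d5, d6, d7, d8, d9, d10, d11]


Parity bits: p1=0, p2=1, p3=1, p4=0

010110100011110


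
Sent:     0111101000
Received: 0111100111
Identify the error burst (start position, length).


XOR: 0000001111

Burst at position 6, length 4


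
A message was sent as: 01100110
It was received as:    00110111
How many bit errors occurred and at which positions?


XOR: 01010001

3 error(s) at position(s): 1, 3, 7


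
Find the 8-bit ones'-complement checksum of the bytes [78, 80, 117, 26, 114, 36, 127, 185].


Sum = 763 mod 256 = 251
Complement = 4

4


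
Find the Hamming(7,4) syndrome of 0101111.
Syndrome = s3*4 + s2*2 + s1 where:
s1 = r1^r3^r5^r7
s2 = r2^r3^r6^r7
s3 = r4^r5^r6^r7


s1=0, s2=1, s3=0

Syndrome = 2 (error at position 2)


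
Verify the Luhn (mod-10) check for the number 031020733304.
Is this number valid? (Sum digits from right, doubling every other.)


Luhn sum = 30
30 mod 10 = 0

Valid (Luhn sum mod 10 = 0)


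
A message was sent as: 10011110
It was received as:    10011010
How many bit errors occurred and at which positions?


XOR: 00000100

1 error(s) at position(s): 5


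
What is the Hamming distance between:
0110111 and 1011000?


XOR: 1101111
Count of 1s: 6

6


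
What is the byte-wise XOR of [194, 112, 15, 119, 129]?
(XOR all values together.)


XOR chain: 194 ^ 112 ^ 15 ^ 119 ^ 129 = 75

75


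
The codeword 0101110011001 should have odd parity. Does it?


Number of 1s: 7

Yes, parity is correct (7 ones)


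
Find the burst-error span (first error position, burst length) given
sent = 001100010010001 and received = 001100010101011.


XOR: 000000000111010

Burst at position 9, length 5


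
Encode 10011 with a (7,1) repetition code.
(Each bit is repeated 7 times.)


Each bit -> 7 copies

11111110000000000000011111111111111


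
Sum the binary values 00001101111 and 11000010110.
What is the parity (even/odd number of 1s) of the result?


00001101111 = 111
11000010110 = 1558
Sum = 1669 = 11010000101
1s count = 5

odd parity (5 ones in 11010000101)


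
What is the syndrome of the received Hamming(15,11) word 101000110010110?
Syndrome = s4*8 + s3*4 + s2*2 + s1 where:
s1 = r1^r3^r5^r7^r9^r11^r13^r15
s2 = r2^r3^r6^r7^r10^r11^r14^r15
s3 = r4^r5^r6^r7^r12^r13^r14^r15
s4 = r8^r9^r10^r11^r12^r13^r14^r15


s1=1, s2=0, s3=1, s4=0

Syndrome = 5 (error at position 5)


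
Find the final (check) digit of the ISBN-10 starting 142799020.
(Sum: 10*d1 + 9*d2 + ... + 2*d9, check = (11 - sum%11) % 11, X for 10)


Weighted sum: 216
216 mod 11 = 7

Check digit: 4


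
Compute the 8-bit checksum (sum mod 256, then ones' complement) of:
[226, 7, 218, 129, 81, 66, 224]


Sum = 951 mod 256 = 183
Complement = 72

72


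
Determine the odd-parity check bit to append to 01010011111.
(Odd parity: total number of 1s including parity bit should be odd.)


Number of 1s in data: 7
Parity bit: 0

0


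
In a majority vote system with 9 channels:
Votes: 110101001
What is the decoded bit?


Ones: 5 out of 9
Threshold: 5

1 (5/9 voted 1)


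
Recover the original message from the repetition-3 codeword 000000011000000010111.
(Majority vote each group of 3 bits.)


Groups: 000, 000, 011, 000, 000, 010, 111
Majority votes: 0010001

0010001


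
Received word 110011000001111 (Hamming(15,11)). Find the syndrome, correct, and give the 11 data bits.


Syndrome = 0: no error detected

Data: 01100001111 (no errors)


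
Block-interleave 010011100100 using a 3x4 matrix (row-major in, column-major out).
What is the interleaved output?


Matrix:
  0100
  1110
  0100
Read columns: 010111010000

010111010000


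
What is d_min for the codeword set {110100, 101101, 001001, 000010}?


Comparing all pairs, minimum distance: 2
Can detect 1 errors, correct 0 errors

2


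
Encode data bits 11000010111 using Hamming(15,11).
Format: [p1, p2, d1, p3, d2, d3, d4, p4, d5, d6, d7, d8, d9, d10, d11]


Parity bits: p1=1, p2=0, p3=0, p4=0

101010000010111


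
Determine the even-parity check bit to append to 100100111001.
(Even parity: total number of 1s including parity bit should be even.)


Number of 1s in data: 6
Parity bit: 0

0


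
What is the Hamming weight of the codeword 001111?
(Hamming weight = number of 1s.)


Counting 1s in 001111

4


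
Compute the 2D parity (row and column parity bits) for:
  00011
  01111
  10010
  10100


Row parities: 0000
Column parities: 01010

Row P: 0000, Col P: 01010, Corner: 0


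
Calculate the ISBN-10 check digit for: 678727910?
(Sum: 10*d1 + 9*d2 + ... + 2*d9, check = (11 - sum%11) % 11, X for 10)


Weighted sum: 322
322 mod 11 = 3

Check digit: 8


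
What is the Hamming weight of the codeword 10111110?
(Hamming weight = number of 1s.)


Counting 1s in 10111110

6


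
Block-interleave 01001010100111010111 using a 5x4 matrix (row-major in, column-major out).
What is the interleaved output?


Matrix:
  0100
  1010
  1001
  1101
  0111
Read columns: 01110100110100100111

01110100110100100111


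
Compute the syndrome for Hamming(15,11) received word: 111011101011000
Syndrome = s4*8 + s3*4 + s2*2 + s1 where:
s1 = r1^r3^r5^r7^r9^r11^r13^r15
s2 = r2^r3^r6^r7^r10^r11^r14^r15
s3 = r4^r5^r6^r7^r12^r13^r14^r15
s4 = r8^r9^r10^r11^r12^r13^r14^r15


s1=0, s2=1, s3=0, s4=1

Syndrome = 10 (error at position 10)


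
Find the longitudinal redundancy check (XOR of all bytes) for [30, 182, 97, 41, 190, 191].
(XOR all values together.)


XOR chain: 30 ^ 182 ^ 97 ^ 41 ^ 190 ^ 191 = 225

225


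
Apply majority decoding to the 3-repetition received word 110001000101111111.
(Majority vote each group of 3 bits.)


Groups: 110, 001, 000, 101, 111, 111
Majority votes: 100111

100111


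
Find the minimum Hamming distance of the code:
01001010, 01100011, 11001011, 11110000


Comparing all pairs, minimum distance: 2
Can detect 1 errors, correct 0 errors

2


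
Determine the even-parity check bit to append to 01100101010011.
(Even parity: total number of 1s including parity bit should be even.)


Number of 1s in data: 7
Parity bit: 1

1


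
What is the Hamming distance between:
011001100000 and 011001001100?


XOR: 000000101100
Count of 1s: 3

3


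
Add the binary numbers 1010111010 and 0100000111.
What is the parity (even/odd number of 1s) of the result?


1010111010 = 698
0100000111 = 263
Sum = 961 = 1111000001
1s count = 5

odd parity (5 ones in 1111000001)


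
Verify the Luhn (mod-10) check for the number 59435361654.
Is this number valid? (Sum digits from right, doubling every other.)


Luhn sum = 54
54 mod 10 = 4

Invalid (Luhn sum mod 10 = 4)


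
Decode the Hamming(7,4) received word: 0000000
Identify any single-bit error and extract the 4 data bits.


Syndrome = 0: no error detected

Data: 0000 (no errors)


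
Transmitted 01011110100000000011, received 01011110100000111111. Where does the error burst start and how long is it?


XOR: 00000000000000111100

Burst at position 14, length 4


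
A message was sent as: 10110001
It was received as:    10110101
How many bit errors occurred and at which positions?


XOR: 00000100

1 error(s) at position(s): 5


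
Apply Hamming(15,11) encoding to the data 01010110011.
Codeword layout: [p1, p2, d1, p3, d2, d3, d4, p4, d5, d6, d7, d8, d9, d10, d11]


Parity bits: p1=0, p2=1, p3=0, p4=0

010010100110011


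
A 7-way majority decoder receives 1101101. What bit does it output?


Ones: 5 out of 7
Threshold: 4

1 (5/7 voted 1)


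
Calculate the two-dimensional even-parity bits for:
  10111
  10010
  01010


Row parities: 000
Column parities: 01111

Row P: 000, Col P: 01111, Corner: 0


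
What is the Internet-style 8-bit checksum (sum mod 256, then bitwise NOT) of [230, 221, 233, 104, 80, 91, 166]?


Sum = 1125 mod 256 = 101
Complement = 154

154


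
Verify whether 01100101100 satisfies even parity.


Number of 1s: 5

No, parity error (5 ones)


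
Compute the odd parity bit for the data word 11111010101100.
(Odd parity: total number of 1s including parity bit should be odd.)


Number of 1s in data: 9
Parity bit: 0

0


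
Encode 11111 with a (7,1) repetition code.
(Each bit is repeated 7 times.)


Each bit -> 7 copies

11111111111111111111111111111111111


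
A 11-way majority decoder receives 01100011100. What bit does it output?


Ones: 5 out of 11
Threshold: 6

0 (5/11 voted 1)


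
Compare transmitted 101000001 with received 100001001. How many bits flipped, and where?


XOR: 001001000

2 error(s) at position(s): 2, 5


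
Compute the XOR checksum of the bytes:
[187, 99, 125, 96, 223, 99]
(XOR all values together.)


XOR chain: 187 ^ 99 ^ 125 ^ 96 ^ 223 ^ 99 = 121

121


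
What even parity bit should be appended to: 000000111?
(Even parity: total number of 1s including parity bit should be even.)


Number of 1s in data: 3
Parity bit: 1

1


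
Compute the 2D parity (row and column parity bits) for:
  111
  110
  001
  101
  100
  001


Row parities: 101011
Column parities: 000

Row P: 101011, Col P: 000, Corner: 0


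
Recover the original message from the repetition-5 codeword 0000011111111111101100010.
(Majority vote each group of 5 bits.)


Groups: 00000, 11111, 11111, 11011, 00010
Majority votes: 01110

01110


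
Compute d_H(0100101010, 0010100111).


XOR: 0110001101
Count of 1s: 5

5


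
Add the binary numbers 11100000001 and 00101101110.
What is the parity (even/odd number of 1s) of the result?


11100000001 = 1793
00101101110 = 366
Sum = 2159 = 100001101111
1s count = 7

odd parity (7 ones in 100001101111)


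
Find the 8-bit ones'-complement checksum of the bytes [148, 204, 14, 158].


Sum = 524 mod 256 = 12
Complement = 243

243


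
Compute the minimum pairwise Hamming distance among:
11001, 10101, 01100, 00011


Comparing all pairs, minimum distance: 2
Can detect 1 errors, correct 0 errors

2


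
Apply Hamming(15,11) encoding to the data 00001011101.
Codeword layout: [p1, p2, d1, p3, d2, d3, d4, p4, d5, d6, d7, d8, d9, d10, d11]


Parity bits: p1=0, p2=0, p3=1, p4=1

000100011011101


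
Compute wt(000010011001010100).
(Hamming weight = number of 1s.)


Counting 1s in 000010011001010100

6


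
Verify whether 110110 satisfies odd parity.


Number of 1s: 4

No, parity error (4 ones)


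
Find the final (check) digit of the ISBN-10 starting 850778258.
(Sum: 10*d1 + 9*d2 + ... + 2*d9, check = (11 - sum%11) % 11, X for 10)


Weighted sum: 295
295 mod 11 = 9

Check digit: 2


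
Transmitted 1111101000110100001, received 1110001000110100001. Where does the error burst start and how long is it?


XOR: 0001100000000000000

Burst at position 3, length 2


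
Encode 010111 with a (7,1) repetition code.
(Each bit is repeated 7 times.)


Each bit -> 7 copies

000000011111110000000111111111111111111111


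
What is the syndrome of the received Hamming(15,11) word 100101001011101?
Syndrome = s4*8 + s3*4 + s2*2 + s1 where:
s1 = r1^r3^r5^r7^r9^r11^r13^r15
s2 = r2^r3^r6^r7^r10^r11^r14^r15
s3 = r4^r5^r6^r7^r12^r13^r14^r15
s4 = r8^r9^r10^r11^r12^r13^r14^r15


s1=1, s2=1, s3=1, s4=1

Syndrome = 15 (error at position 15)


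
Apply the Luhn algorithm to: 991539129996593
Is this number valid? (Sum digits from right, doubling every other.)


Luhn sum = 84
84 mod 10 = 4

Invalid (Luhn sum mod 10 = 4)


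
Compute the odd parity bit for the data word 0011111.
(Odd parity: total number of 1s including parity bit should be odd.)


Number of 1s in data: 5
Parity bit: 0

0


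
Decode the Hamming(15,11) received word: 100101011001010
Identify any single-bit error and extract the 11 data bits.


Syndrome = 0: no error detected

Data: 00101001010 (no errors)


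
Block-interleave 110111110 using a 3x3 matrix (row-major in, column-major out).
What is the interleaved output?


Matrix:
  110
  111
  110
Read columns: 111111010

111111010


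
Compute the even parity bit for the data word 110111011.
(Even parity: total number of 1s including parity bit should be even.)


Number of 1s in data: 7
Parity bit: 1

1


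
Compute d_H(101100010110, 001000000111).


XOR: 100100010001
Count of 1s: 4

4


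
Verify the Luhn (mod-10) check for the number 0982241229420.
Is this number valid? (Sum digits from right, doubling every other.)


Luhn sum = 55
55 mod 10 = 5

Invalid (Luhn sum mod 10 = 5)


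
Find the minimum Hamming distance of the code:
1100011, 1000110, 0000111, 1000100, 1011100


Comparing all pairs, minimum distance: 1
Can detect 0 errors, correct 0 errors

1


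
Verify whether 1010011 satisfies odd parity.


Number of 1s: 4

No, parity error (4 ones)


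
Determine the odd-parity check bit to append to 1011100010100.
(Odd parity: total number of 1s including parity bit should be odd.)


Number of 1s in data: 6
Parity bit: 1

1


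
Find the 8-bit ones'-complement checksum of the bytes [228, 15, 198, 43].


Sum = 484 mod 256 = 228
Complement = 27

27


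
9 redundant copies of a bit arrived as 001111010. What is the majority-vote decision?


Ones: 5 out of 9
Threshold: 5

1 (5/9 voted 1)


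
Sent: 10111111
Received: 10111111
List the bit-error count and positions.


XOR: 00000000

0 errors (received matches sent)


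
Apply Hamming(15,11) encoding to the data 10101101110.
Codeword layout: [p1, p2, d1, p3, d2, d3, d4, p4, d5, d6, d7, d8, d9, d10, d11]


Parity bits: p1=1, p2=0, p3=0, p4=1

101001011101110


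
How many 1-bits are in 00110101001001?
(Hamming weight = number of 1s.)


Counting 1s in 00110101001001

6


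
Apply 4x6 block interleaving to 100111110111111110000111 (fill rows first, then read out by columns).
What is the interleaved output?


Matrix:
  100111
  110111
  111110
  000111
Read columns: 111001100010111111111101

111001100010111111111101


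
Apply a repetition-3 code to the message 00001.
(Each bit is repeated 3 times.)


Each bit -> 3 copies

000000000000111


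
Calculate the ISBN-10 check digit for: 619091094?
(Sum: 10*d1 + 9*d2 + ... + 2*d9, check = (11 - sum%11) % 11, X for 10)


Weighted sum: 235
235 mod 11 = 4

Check digit: 7


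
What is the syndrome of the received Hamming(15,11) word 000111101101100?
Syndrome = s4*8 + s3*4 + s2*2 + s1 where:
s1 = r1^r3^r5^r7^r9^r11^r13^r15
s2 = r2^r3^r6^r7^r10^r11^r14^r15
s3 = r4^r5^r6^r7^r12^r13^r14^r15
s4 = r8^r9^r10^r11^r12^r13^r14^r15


s1=0, s2=1, s3=0, s4=0

Syndrome = 2 (error at position 2)


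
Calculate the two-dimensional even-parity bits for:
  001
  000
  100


Row parities: 101
Column parities: 101

Row P: 101, Col P: 101, Corner: 0


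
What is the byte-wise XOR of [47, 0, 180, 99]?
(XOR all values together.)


XOR chain: 47 ^ 0 ^ 180 ^ 99 = 248

248


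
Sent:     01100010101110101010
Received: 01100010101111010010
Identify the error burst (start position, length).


XOR: 00000000000001111000

Burst at position 13, length 4


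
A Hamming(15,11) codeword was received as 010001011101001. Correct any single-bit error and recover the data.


Syndrome = 12: error at position 12

Data: 00101100001 (corrected bit 12)


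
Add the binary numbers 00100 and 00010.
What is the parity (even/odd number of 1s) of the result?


00100 = 4
00010 = 2
Sum = 6 = 110
1s count = 2

even parity (2 ones in 110)


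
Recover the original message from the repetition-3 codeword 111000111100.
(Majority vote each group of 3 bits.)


Groups: 111, 000, 111, 100
Majority votes: 1010

1010


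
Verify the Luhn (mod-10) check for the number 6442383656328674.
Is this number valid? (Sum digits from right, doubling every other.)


Luhn sum = 80
80 mod 10 = 0

Valid (Luhn sum mod 10 = 0)


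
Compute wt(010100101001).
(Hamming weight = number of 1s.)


Counting 1s in 010100101001

5


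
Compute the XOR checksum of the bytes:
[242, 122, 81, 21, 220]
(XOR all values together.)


XOR chain: 242 ^ 122 ^ 81 ^ 21 ^ 220 = 16

16


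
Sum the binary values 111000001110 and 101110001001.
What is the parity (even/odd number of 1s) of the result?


111000001110 = 3598
101110001001 = 2953
Sum = 6551 = 1100110010111
1s count = 8

even parity (8 ones in 1100110010111)


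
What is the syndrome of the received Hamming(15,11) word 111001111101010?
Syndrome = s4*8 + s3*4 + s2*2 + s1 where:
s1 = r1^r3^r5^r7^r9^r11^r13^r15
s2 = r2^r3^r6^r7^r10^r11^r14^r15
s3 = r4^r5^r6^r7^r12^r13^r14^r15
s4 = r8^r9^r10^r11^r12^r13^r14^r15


s1=0, s2=0, s3=0, s4=1

Syndrome = 8 (error at position 8)


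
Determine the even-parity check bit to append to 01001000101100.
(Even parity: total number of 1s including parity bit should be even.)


Number of 1s in data: 5
Parity bit: 1

1


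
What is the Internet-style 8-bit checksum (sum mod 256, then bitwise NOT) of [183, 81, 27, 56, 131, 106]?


Sum = 584 mod 256 = 72
Complement = 183

183


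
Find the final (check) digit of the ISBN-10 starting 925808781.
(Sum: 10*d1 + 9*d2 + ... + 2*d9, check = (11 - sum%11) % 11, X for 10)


Weighted sum: 298
298 mod 11 = 1

Check digit: X


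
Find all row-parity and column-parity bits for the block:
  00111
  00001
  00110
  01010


Row parities: 1100
Column parities: 01010

Row P: 1100, Col P: 01010, Corner: 0


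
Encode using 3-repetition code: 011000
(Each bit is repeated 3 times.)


Each bit -> 3 copies

000111111000000000


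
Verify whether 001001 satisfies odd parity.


Number of 1s: 2

No, parity error (2 ones)


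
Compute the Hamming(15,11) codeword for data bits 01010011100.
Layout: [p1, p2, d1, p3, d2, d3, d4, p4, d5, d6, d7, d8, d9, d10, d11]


Parity bits: p1=0, p2=0, p3=0, p4=1

000010110011100


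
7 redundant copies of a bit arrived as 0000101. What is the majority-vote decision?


Ones: 2 out of 7
Threshold: 4

0 (2/7 voted 1)


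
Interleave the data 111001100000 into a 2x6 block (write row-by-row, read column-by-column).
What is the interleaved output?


Matrix:
  111001
  100000
Read columns: 111010000010

111010000010


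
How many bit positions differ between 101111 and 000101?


XOR: 101010
Count of 1s: 3

3


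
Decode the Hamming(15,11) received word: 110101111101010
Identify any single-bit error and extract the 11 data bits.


Syndrome = 15: error at position 15

Data: 00111101011 (corrected bit 15)


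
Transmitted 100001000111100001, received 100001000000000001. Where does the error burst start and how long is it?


XOR: 000000000111100000

Burst at position 9, length 4


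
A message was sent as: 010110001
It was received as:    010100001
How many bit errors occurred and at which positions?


XOR: 000010000

1 error(s) at position(s): 4


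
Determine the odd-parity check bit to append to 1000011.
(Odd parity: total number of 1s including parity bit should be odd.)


Number of 1s in data: 3
Parity bit: 0

0


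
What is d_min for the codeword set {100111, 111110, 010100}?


Comparing all pairs, minimum distance: 3
Can detect 2 errors, correct 1 errors

3


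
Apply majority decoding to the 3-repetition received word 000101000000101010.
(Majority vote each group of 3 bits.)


Groups: 000, 101, 000, 000, 101, 010
Majority votes: 010010

010010


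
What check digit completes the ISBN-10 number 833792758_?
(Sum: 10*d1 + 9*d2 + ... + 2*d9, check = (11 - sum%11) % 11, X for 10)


Weighted sum: 303
303 mod 11 = 6

Check digit: 5


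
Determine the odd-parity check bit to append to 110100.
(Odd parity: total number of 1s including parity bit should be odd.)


Number of 1s in data: 3
Parity bit: 0

0


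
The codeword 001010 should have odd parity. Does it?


Number of 1s: 2

No, parity error (2 ones)


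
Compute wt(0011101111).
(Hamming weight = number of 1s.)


Counting 1s in 0011101111

7


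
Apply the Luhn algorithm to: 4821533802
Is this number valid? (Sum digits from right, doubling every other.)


Luhn sum = 41
41 mod 10 = 1

Invalid (Luhn sum mod 10 = 1)


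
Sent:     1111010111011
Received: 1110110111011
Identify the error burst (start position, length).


XOR: 0001100000000

Burst at position 3, length 2


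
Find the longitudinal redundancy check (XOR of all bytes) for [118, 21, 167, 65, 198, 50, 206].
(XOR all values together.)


XOR chain: 118 ^ 21 ^ 167 ^ 65 ^ 198 ^ 50 ^ 206 = 191

191


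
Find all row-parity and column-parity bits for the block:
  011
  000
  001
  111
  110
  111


Row parities: 001101
Column parities: 100

Row P: 001101, Col P: 100, Corner: 1


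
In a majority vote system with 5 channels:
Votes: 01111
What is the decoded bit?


Ones: 4 out of 5
Threshold: 3

1 (4/5 voted 1)


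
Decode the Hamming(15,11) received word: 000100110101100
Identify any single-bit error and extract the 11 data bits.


Syndrome = 0: no error detected

Data: 00010101100 (no errors)


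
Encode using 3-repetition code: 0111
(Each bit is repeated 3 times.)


Each bit -> 3 copies

000111111111


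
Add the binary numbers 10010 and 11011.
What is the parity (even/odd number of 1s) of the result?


10010 = 18
11011 = 27
Sum = 45 = 101101
1s count = 4

even parity (4 ones in 101101)


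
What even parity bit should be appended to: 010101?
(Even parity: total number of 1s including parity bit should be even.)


Number of 1s in data: 3
Parity bit: 1

1


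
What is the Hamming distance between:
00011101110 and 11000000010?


XOR: 11011101100
Count of 1s: 7

7


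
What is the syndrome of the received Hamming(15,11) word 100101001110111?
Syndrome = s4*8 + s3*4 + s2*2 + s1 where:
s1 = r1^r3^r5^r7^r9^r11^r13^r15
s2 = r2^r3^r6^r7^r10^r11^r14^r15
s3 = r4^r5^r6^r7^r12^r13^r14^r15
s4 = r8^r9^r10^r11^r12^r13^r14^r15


s1=1, s2=1, s3=1, s4=0

Syndrome = 7 (error at position 7)


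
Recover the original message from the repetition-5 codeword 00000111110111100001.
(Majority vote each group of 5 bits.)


Groups: 00000, 11111, 01111, 00001
Majority votes: 0110

0110


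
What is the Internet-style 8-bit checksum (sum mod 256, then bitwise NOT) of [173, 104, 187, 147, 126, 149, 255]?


Sum = 1141 mod 256 = 117
Complement = 138

138


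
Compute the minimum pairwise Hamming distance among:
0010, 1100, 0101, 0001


Comparing all pairs, minimum distance: 1
Can detect 0 errors, correct 0 errors

1


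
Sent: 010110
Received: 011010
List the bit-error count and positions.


XOR: 001100

2 error(s) at position(s): 2, 3


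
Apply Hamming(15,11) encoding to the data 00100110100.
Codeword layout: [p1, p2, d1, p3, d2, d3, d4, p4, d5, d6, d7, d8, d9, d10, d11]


Parity bits: p1=0, p2=1, p3=0, p4=1

010001010110100


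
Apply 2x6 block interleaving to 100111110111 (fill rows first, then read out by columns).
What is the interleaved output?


Matrix:
  100111
  110111
Read columns: 110100111111

110100111111


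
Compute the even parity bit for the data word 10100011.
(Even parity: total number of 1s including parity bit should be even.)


Number of 1s in data: 4
Parity bit: 0

0


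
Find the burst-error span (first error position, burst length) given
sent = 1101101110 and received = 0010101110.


XOR: 1111000000

Burst at position 0, length 4


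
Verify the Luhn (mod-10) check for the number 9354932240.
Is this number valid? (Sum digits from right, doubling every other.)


Luhn sum = 43
43 mod 10 = 3

Invalid (Luhn sum mod 10 = 3)


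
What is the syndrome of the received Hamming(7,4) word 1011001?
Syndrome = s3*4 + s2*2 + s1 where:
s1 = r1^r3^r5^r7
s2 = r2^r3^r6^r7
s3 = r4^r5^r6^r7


s1=1, s2=0, s3=0

Syndrome = 1 (error at position 1)


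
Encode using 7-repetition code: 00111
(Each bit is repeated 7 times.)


Each bit -> 7 copies

00000000000000111111111111111111111


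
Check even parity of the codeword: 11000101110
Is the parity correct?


Number of 1s: 6

Yes, parity is correct (6 ones)


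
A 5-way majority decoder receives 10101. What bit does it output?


Ones: 3 out of 5
Threshold: 3

1 (3/5 voted 1)


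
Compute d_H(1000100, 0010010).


XOR: 1010110
Count of 1s: 4

4


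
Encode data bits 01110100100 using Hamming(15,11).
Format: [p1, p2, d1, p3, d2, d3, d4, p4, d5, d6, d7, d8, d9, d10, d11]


Parity bits: p1=1, p2=1, p3=0, p4=0

110011100100100


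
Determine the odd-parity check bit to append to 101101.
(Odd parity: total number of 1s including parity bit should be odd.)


Number of 1s in data: 4
Parity bit: 1

1


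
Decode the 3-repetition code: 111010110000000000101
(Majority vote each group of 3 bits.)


Groups: 111, 010, 110, 000, 000, 000, 101
Majority votes: 1010001

1010001


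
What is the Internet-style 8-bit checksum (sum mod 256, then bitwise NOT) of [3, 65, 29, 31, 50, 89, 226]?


Sum = 493 mod 256 = 237
Complement = 18

18


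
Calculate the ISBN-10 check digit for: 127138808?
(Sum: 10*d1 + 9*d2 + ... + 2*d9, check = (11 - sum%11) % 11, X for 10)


Weighted sum: 197
197 mod 11 = 10

Check digit: 1


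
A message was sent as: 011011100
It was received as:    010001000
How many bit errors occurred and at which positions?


XOR: 001010100

3 error(s) at position(s): 2, 4, 6


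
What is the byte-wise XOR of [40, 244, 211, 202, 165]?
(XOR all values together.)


XOR chain: 40 ^ 244 ^ 211 ^ 202 ^ 165 = 96

96


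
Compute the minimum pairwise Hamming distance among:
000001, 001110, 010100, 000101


Comparing all pairs, minimum distance: 1
Can detect 0 errors, correct 0 errors

1


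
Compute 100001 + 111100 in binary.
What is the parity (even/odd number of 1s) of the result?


100001 = 33
111100 = 60
Sum = 93 = 1011101
1s count = 5

odd parity (5 ones in 1011101)


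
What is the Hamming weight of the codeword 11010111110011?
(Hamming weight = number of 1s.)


Counting 1s in 11010111110011

10


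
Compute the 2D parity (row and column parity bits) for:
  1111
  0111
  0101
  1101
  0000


Row parities: 01010
Column parities: 0000

Row P: 01010, Col P: 0000, Corner: 0


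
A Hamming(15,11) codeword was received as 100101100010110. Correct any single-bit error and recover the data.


Syndrome = 12: error at position 12

Data: 00110011110 (corrected bit 12)


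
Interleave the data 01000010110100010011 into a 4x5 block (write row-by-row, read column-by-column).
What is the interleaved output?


Matrix:
  01000
  01011
  01000
  10011
Read columns: 00011110000001010101

00011110000001010101


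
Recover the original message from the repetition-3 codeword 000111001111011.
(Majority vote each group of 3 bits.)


Groups: 000, 111, 001, 111, 011
Majority votes: 01011

01011


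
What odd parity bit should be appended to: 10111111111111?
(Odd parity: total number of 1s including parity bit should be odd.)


Number of 1s in data: 13
Parity bit: 0

0


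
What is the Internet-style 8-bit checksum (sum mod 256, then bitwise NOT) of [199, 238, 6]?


Sum = 443 mod 256 = 187
Complement = 68

68


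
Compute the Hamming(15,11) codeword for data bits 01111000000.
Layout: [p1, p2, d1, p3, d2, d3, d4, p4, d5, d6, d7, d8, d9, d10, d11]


Parity bits: p1=1, p2=0, p3=1, p4=1

100111111000000


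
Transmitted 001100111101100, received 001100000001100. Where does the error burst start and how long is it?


XOR: 000000111100000

Burst at position 6, length 4


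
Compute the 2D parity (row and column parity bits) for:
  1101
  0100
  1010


Row parities: 110
Column parities: 0011

Row P: 110, Col P: 0011, Corner: 0


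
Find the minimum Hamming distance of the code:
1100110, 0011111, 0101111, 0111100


Comparing all pairs, minimum distance: 2
Can detect 1 errors, correct 0 errors

2


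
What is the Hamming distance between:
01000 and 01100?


XOR: 00100
Count of 1s: 1

1


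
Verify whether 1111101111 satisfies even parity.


Number of 1s: 9

No, parity error (9 ones)


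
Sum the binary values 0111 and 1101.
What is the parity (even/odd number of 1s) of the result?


0111 = 7
1101 = 13
Sum = 20 = 10100
1s count = 2

even parity (2 ones in 10100)


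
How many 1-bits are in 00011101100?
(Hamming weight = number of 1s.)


Counting 1s in 00011101100

5


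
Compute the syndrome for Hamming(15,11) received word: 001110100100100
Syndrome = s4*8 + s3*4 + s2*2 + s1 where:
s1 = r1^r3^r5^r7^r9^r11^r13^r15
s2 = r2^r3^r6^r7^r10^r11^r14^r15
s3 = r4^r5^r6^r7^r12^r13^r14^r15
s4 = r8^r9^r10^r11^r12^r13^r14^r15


s1=0, s2=1, s3=0, s4=0

Syndrome = 2 (error at position 2)


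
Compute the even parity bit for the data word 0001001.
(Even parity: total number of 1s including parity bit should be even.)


Number of 1s in data: 2
Parity bit: 0

0


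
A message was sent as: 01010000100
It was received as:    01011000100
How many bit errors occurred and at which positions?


XOR: 00001000000

1 error(s) at position(s): 4


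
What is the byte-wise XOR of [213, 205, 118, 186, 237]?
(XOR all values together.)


XOR chain: 213 ^ 205 ^ 118 ^ 186 ^ 237 = 57

57


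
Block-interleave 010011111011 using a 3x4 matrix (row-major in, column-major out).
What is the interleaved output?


Matrix:
  0100
  1111
  1011
Read columns: 011110011011

011110011011


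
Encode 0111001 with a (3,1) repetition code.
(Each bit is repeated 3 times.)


Each bit -> 3 copies

000111111111000000111


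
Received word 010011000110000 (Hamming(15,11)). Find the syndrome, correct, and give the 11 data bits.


Syndrome = 0: no error detected

Data: 01100110000 (no errors)


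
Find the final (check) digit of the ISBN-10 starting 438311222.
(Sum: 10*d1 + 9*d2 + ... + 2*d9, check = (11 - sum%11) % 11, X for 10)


Weighted sum: 181
181 mod 11 = 5

Check digit: 6


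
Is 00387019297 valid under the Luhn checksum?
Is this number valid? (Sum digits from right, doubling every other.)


Luhn sum = 45
45 mod 10 = 5

Invalid (Luhn sum mod 10 = 5)


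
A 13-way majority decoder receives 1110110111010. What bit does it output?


Ones: 9 out of 13
Threshold: 7

1 (9/13 voted 1)


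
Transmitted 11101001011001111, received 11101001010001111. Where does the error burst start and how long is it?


XOR: 00000000001000000

Burst at position 10, length 1


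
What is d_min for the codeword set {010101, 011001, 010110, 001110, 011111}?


Comparing all pairs, minimum distance: 2
Can detect 1 errors, correct 0 errors

2


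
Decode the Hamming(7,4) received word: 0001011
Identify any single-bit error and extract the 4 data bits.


Syndrome = 5: error at position 5

Data: 0111 (corrected bit 5)


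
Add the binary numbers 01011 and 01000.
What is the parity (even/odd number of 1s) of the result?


01011 = 11
01000 = 8
Sum = 19 = 10011
1s count = 3

odd parity (3 ones in 10011)


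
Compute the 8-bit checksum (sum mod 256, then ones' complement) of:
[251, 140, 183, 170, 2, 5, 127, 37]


Sum = 915 mod 256 = 147
Complement = 108

108


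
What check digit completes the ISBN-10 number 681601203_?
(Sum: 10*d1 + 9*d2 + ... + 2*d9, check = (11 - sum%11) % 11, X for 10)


Weighted sum: 201
201 mod 11 = 3

Check digit: 8


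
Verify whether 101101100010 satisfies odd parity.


Number of 1s: 6

No, parity error (6 ones)


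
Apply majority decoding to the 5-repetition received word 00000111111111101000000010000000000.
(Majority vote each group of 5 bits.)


Groups: 00000, 11111, 11111, 01000, 00001, 00000, 00000
Majority votes: 0110000

0110000


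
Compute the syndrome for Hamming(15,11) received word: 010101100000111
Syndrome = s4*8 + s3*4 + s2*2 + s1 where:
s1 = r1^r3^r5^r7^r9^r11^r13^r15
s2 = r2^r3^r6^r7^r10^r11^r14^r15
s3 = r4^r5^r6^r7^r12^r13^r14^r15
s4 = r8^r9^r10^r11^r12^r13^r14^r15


s1=1, s2=1, s3=0, s4=1

Syndrome = 11 (error at position 11)


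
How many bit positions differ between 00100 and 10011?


XOR: 10111
Count of 1s: 4

4


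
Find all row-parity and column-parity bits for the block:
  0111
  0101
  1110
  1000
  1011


Row parities: 10111
Column parities: 1111

Row P: 10111, Col P: 1111, Corner: 0


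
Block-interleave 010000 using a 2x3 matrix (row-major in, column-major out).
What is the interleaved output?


Matrix:
  010
  000
Read columns: 001000

001000


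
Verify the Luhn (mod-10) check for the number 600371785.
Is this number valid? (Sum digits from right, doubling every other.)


Luhn sum = 40
40 mod 10 = 0

Valid (Luhn sum mod 10 = 0)


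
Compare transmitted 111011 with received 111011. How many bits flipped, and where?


XOR: 000000

0 errors (received matches sent)


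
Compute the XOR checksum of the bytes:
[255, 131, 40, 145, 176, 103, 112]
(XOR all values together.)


XOR chain: 255 ^ 131 ^ 40 ^ 145 ^ 176 ^ 103 ^ 112 = 98

98


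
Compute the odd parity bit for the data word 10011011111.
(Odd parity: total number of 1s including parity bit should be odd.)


Number of 1s in data: 8
Parity bit: 1

1


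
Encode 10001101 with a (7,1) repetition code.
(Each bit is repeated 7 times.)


Each bit -> 7 copies

11111110000000000000000000001111111111111100000001111111


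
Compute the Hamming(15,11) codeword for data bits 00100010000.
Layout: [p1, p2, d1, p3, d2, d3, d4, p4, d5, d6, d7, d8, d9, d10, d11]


Parity bits: p1=1, p2=0, p3=1, p4=1

100101010010000


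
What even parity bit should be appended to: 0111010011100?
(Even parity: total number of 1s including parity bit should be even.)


Number of 1s in data: 7
Parity bit: 1

1


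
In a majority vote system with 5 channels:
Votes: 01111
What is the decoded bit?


Ones: 4 out of 5
Threshold: 3

1 (4/5 voted 1)


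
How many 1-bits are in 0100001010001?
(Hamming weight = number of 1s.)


Counting 1s in 0100001010001

4


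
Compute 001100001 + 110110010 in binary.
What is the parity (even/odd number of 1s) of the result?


001100001 = 97
110110010 = 434
Sum = 531 = 1000010011
1s count = 4

even parity (4 ones in 1000010011)


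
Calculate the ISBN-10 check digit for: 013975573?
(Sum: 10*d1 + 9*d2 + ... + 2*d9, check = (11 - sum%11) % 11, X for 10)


Weighted sum: 210
210 mod 11 = 1

Check digit: X


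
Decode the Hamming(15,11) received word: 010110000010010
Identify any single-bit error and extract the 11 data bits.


Syndrome = 6: error at position 6

Data: 01100010010 (corrected bit 6)


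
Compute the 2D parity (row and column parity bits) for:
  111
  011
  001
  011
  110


Row parities: 10100
Column parities: 000

Row P: 10100, Col P: 000, Corner: 0


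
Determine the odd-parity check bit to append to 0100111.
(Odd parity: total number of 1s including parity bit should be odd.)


Number of 1s in data: 4
Parity bit: 1

1


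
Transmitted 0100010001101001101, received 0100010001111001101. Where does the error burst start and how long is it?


XOR: 0000000000010000000

Burst at position 11, length 1


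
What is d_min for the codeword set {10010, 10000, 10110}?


Comparing all pairs, minimum distance: 1
Can detect 0 errors, correct 0 errors

1


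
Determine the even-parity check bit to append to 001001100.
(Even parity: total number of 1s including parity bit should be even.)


Number of 1s in data: 3
Parity bit: 1

1


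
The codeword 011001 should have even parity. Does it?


Number of 1s: 3

No, parity error (3 ones)


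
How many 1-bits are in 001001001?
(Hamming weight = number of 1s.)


Counting 1s in 001001001

3


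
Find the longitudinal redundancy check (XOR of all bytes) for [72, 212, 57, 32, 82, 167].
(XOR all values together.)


XOR chain: 72 ^ 212 ^ 57 ^ 32 ^ 82 ^ 167 = 112

112


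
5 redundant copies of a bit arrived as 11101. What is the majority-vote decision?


Ones: 4 out of 5
Threshold: 3

1 (4/5 voted 1)


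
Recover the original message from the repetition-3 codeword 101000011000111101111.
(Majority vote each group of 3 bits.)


Groups: 101, 000, 011, 000, 111, 101, 111
Majority votes: 1010111

1010111


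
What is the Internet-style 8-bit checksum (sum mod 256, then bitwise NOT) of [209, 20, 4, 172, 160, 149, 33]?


Sum = 747 mod 256 = 235
Complement = 20

20


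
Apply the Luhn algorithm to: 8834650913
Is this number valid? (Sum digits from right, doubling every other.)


Luhn sum = 47
47 mod 10 = 7

Invalid (Luhn sum mod 10 = 7)


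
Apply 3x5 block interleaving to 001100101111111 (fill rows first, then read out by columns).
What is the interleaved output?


Matrix:
  00110
  01011
  11111
Read columns: 001011101111011

001011101111011


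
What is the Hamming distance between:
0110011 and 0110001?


XOR: 0000010
Count of 1s: 1

1


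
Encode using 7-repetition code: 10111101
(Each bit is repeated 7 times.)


Each bit -> 7 copies

11111110000000111111111111111111111111111100000001111111


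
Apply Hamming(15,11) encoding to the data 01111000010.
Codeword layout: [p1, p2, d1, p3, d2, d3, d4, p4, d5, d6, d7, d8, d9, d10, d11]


Parity bits: p1=1, p2=1, p3=0, p4=0

110011101000010


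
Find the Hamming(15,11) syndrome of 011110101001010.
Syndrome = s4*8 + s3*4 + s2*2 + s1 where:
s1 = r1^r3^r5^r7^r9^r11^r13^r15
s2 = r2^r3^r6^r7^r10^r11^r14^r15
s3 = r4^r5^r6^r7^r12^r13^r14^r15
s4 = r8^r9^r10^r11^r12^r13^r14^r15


s1=0, s2=0, s3=1, s4=1

Syndrome = 12 (error at position 12)


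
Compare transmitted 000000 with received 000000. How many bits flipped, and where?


XOR: 000000

0 errors (received matches sent)
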